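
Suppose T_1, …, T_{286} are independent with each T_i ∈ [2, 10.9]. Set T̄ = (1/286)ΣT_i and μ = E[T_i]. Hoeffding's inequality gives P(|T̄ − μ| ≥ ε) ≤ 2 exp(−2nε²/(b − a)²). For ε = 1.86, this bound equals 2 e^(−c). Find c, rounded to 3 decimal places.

24.983

c = 2nε²/(b − a)² = 2·286·1.86² / 8.9² = 24.9828.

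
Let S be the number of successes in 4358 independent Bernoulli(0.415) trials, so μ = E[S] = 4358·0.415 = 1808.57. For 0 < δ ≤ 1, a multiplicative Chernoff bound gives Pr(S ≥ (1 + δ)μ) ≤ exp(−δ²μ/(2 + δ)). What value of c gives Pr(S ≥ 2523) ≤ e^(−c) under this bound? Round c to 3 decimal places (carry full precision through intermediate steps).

Write 2523 = (1 + δ)μ, so δ = 2523/1808.57 − 1 = 0.3950248…
Then the exponent is δ²μ/(2 + δ) = (2523 − μ)² / (μ·(2 + δ)) = 117.834925.

117.835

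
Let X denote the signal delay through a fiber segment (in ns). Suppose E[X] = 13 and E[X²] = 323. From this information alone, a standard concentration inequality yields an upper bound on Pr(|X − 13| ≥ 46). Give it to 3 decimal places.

0.073

The first two moments determine the variance, so Chebyshev's inequality is the sharpest standard bound available.
Var(X) = E[X²] − (E[X])² = 323 − 169 = 154.
Chebyshev's inequality: Pr(|X − μ| ≥ t) ≤ Var(X)/t² = 154/2116 = 0.0728.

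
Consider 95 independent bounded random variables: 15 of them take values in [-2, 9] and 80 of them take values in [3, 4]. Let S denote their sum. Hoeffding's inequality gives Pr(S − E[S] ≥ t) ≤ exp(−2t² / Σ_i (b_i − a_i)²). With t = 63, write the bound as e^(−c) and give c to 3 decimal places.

Σ(b_i − a_i)² = 15·11² + 80·1² = 1895.
c = 2t² / 1895 = 2·63² / 1895 = 4.1889.

4.189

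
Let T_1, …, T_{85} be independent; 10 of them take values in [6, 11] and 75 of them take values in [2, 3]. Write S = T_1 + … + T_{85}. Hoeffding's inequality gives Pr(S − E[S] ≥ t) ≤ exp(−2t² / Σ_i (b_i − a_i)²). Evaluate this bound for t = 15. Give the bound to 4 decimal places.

Σ(b_i − a_i)² = 10·5² + 75·1² = 325.
Exponent = 2·15² / 325 = 1.38462.
Bound = exp(−1.38462) = 0.25042.

0.2504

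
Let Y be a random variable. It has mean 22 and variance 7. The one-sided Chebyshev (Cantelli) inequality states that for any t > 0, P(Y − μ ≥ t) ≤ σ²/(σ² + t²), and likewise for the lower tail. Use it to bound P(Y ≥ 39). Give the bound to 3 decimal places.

Here σ² = 7 and t = 17, so σ² + t² = 296.
Cantelli's bound: 7/296 = 0.0236.

0.024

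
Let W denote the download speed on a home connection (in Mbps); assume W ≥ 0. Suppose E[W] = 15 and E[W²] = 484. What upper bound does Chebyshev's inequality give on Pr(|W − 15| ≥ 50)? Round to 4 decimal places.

Var(W) = E[W²] − (E[W])² = 484 − 225 = 259.
Chebyshev's inequality: Pr(|W − μ| ≥ t) ≤ Var(W)/t² = 259/2500 = 0.1036.

0.1036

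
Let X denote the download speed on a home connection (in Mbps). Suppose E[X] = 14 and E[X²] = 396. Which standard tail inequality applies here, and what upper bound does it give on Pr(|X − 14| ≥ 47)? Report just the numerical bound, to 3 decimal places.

0.091

The first two moments determine the variance, so Chebyshev's inequality is the sharpest standard bound available.
Var(X) = E[X²] − (E[X])² = 396 − 196 = 200.
Chebyshev's inequality: Pr(|X − μ| ≥ t) ≤ Var(X)/t² = 200/2209 = 0.0905.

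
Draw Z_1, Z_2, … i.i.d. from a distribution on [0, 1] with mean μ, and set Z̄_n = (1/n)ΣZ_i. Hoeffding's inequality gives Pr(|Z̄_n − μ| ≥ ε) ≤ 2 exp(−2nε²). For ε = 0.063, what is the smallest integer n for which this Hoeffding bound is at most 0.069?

Require 2·exp(−2nε²) ≤ 0.069, i.e. 2nε² ≥ ln(2/0.069) = 3.366796.
So n ≥ 3.366796 / (2·0.063²) = 424.137.
The smallest integer n is 425.

425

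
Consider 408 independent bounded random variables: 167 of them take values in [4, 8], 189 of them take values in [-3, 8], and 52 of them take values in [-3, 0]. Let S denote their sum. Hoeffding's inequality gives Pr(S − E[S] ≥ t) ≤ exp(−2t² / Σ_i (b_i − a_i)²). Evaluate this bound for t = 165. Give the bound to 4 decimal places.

0.1233

Σ(b_i − a_i)² = 167·4² + 189·11² + 52·3² = 26009.
Exponent = 2·165² / 26009 = 2.09351.
Bound = exp(−2.09351) = 0.12325.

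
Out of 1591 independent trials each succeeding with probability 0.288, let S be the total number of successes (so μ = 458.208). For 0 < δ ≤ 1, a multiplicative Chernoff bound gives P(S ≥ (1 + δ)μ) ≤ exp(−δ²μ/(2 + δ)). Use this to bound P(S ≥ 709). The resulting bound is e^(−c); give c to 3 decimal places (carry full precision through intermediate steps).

53.886

Write 709 = (1 + δ)μ, so δ = 709/458.208 − 1 = 0.5473322…
Then the exponent is δ²μ/(2 + δ) = (709 − μ)² / (μ·(2 + δ)) = 53.886392.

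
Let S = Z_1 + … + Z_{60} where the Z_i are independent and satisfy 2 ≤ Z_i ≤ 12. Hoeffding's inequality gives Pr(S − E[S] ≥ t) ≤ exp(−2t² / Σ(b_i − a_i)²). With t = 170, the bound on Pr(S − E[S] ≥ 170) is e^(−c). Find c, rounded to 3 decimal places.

9.633

Σ(b_i − a_i)² = 60·(10)² = 6000.
c = 2t²/6000 = 2·170²/6000 = 9.6333.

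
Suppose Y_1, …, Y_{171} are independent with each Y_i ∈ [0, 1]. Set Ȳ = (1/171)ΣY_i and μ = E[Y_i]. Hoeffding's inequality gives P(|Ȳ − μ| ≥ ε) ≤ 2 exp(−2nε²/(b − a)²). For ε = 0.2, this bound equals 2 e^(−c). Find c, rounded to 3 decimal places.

c = 2nε²/(b − a)² = 2·171·0.2² / 1² = 13.6800.

13.680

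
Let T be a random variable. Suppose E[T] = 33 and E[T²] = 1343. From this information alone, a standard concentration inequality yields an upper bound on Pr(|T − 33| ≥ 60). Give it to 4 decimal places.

0.0706

The first two moments determine the variance, so Chebyshev's inequality is the sharpest standard bound available.
Var(T) = E[T²] − (E[T])² = 1343 − 1089 = 254.
Chebyshev's inequality: Pr(|T − μ| ≥ t) ≤ Var(T)/t² = 254/3600 = 0.0706.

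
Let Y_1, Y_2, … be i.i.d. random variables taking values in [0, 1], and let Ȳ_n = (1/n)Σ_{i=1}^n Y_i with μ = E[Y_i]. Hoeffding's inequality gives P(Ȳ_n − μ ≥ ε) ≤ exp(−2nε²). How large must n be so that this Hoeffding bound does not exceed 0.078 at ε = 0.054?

Require exp(−2nε²) ≤ 0.078, i.e. 2nε² ≥ ln(1/0.078) = 2.551046.
So n ≥ 2.551046 / (2·0.054²) = 437.422.
The smallest integer n is 438.

438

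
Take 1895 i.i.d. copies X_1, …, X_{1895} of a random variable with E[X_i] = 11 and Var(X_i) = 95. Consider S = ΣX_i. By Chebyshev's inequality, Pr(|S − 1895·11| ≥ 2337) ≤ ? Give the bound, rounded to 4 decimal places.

Var(S) = n·Var(X_i) = 1895·95 = 180025.
Chebyshev: Pr(|S − 1895·11| ≥ 2337) ≤ Var(S)/2337² = 180025/5461569 = 0.0330.

0.0330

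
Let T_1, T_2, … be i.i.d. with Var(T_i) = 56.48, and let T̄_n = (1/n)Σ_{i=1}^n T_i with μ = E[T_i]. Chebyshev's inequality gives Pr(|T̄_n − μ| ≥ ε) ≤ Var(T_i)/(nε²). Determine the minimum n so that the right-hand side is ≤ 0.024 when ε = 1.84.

696

Require 56.48/(n·1.84²) ≤ 0.024, i.e. n ≥ 56.48/(0.024·1.84²) = 695.101.
The smallest integer n is 696.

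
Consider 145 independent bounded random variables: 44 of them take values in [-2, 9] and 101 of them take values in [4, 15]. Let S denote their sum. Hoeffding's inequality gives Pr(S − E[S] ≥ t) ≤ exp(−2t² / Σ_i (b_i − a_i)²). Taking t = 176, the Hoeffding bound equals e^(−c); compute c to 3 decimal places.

Σ(b_i − a_i)² = 44·11² + 101·11² = 17545.
c = 2t² / 17545 = 2·176² / 17545 = 3.5310.

3.531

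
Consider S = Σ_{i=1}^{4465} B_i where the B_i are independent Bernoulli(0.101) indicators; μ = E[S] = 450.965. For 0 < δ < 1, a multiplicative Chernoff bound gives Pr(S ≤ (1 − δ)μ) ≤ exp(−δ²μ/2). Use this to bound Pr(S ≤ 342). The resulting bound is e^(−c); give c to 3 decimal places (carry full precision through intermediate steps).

13.164

Write 342 = (1 − δ)μ, so δ = 1 − 342/450.965 = 0.2416263…
Then the exponent is δ²μ/2 = (μ − 342)²/(2μ) = 13.164404.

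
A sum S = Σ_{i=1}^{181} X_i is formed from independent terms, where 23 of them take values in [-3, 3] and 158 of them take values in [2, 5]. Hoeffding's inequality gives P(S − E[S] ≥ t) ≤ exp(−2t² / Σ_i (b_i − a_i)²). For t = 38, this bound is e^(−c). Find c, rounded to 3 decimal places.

Σ(b_i − a_i)² = 23·6² + 158·3² = 2250.
c = 2t² / 2250 = 2·38² / 2250 = 1.2836.

1.284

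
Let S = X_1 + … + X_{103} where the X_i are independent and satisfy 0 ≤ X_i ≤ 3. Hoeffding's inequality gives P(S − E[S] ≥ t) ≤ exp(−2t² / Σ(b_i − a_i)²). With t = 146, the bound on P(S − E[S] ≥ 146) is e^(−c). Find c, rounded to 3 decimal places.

45.989

Σ(b_i − a_i)² = 103·(3)² = 927.
c = 2t²/927 = 2·146²/927 = 45.9892.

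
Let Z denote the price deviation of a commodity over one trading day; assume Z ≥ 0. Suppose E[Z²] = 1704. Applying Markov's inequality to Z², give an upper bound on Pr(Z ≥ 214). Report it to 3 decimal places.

Since Z ≥ 0, the event {Z ≥ 214} is the same as {Z² ≥ 45796}.
Markov's inequality applied to Z² gives Pr(Z² ≥ 45796) ≤ E[Z²]/45796 = 1704/45796 = 0.0372.

0.037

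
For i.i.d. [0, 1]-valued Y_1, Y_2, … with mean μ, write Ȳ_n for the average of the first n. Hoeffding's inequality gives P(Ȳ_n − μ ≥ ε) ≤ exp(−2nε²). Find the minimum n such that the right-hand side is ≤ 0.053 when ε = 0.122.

Require exp(−2nε²) ≤ 0.053, i.e. 2nε² ≥ ln(1/0.053) = 2.937463.
So n ≥ 2.937463 / (2·0.122²) = 98.679.
The smallest integer n is 99.

99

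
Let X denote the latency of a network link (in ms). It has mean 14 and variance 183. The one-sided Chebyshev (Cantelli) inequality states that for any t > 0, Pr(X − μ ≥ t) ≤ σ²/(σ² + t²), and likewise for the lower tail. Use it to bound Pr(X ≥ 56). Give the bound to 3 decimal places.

0.094

Here σ² = 183 and t = 42, so σ² + t² = 1947.
Cantelli's bound: 183/1947 = 0.0940.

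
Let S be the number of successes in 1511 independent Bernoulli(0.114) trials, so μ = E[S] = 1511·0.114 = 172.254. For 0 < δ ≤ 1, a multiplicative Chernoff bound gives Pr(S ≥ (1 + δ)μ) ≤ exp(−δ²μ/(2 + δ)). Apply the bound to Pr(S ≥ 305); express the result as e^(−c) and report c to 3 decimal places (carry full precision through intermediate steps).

36.923

Write 305 = (1 + δ)μ, so δ = 305/172.254 − 1 = 0.770641…
Then the exponent is δ²μ/(2 + δ) = (305 − μ)² / (μ·(2 + δ)) = 36.922688.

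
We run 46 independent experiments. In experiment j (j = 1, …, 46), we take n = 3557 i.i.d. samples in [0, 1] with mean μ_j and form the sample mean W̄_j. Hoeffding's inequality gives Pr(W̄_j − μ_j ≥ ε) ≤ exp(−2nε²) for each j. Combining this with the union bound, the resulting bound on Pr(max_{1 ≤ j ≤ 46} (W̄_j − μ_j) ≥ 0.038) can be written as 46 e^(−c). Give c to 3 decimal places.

Union bound over the 46 events: Pr(max_{1 ≤ j ≤ 46} (W̄_j − μ_j) ≥ 0.038) ≤ 46·exp(−2nε²) = 46 exp(−2·3557·0.038²).
So c = 2·3557·0.038² = 10.2726.

10.273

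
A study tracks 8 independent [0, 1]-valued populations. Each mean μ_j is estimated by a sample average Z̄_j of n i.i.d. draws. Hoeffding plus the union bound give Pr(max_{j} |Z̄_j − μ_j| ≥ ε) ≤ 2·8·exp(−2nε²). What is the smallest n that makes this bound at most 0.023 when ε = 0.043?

Need 2·8·exp(−2nε²) ≤ 0.023, i.e. exp(−2nε²) ≤ 0.023/16.
So 2nε² ≥ ln(16/0.023) = 6.544850.
Hence n ≥ 6.544850/(2·0.043²) = 1769.835.
The smallest integer n is 1770.

1770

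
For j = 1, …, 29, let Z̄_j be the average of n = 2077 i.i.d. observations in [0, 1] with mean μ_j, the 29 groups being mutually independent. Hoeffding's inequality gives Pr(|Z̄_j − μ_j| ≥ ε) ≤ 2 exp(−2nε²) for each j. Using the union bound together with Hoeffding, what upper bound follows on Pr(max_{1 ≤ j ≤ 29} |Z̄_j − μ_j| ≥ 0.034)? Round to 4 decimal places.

Per-experiment Hoeffding bound: 2·exp(−2·2077·0.034²) = 2·exp(−4.80202) = 0.016426.
Union bound over 29 events: 29·0.016426 = 0.47636.

0.4764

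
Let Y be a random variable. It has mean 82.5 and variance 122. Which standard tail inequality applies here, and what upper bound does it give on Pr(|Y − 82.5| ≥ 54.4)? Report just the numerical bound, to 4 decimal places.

0.0412

Mean and variance are known, so Chebyshev's inequality applies.
Chebyshev: Pr(|Y − μ| ≥ t) ≤ Var(Y)/t².
Bound = 122 / 2959.36 = 0.0412.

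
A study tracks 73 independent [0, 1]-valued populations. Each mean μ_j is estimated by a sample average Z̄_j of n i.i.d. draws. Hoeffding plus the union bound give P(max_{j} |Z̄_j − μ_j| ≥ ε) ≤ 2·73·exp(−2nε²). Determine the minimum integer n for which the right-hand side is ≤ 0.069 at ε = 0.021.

Need 2·73·exp(−2nε²) ≤ 0.069, i.e. exp(−2nε²) ≤ 0.069/146.
So 2nε² ≥ ln(146/0.069) = 7.657255.
Hence n ≥ 7.657255/(2·0.021²) = 8681.695.
The smallest integer n is 8682.

8682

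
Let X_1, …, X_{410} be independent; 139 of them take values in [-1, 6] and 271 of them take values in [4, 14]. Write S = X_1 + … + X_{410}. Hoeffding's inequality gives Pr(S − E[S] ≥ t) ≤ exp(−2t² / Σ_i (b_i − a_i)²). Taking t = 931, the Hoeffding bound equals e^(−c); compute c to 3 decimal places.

51.120

Σ(b_i − a_i)² = 139·7² + 271·10² = 33911.
c = 2t² / 33911 = 2·931² / 33911 = 51.1198.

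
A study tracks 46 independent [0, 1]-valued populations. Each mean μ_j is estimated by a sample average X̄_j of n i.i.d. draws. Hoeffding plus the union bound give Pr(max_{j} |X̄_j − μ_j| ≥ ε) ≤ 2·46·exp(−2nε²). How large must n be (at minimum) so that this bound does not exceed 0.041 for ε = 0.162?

Need 2·46·exp(−2nε²) ≤ 0.041, i.e. exp(−2nε²) ≤ 0.041/92.
So 2nε² ≥ ln(92/0.041) = 7.715972.
Hence n ≥ 7.715972/(2·0.162²) = 147.004.
The smallest integer n is 148.

148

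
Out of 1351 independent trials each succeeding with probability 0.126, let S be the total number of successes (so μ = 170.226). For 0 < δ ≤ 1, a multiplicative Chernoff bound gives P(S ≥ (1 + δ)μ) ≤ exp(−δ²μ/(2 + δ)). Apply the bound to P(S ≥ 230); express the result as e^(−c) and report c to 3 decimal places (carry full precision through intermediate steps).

Write 230 = (1 + δ)μ, so δ = 230/170.226 − 1 = 0.3511449…
Then the exponent is δ²μ/(2 + δ) = (230 − μ)² / (μ·(2 + δ)) = 8.927284.

8.927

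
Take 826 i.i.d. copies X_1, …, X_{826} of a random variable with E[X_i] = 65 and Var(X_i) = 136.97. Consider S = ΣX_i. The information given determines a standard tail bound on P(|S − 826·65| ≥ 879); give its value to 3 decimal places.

With mean and variance of each term known, Chebyshev's inequality bounds the deviation of the sum (or sample mean).
Var(S) = n·Var(X_i) = 826·136.97 = 113137.22.
Chebyshev: P(|S − 826·65| ≥ 879) ≤ Var(S)/879² = 113137.22/772641 = 0.1464.

0.146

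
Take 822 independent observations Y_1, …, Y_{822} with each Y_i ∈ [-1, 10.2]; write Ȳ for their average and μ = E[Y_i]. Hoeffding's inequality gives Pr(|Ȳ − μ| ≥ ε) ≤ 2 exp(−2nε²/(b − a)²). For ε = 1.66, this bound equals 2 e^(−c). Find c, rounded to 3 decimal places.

c = 2nε²/(b − a)² = 2·822·1.66² / 11.2² = 36.1145.

36.115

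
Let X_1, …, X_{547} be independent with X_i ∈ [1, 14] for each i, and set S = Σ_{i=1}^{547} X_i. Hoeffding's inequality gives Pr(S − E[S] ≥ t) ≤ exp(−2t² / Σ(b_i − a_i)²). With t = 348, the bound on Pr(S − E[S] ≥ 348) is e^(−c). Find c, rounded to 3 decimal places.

2.620

Σ(b_i − a_i)² = 547·(13)² = 92443.
c = 2t²/92443 = 2·348²/92443 = 2.6201.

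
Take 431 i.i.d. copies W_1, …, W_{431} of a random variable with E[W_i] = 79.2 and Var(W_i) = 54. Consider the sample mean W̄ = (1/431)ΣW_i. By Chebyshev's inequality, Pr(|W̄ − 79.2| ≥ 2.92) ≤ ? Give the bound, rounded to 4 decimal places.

Var(W̄) = Var(W_i)/n = 54/431 = 0.12529.
Chebyshev: Pr(|W̄ − 79.2| ≥ 2.92) ≤ Var(W̄)/(2.92)² = 54/(431·2.92²) = 0.0147.

0.0147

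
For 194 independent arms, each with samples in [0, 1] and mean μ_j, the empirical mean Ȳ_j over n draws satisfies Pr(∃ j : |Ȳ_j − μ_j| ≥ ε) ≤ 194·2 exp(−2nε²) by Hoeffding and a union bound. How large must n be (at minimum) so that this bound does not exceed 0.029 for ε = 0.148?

Need 2·194·exp(−2nε²) ≤ 0.029, i.e. exp(−2nε²) ≤ 0.029/388.
So 2nε² ≥ ln(388/0.029) = 9.501465.
Hence n ≥ 9.501465/(2·0.148²) = 216.889.
The smallest integer n is 217.

217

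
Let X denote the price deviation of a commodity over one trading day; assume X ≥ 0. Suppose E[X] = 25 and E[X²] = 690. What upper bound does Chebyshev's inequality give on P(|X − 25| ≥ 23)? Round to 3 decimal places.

0.123

Var(X) = E[X²] − (E[X])² = 690 − 625 = 65.
Chebyshev's inequality: P(|X − μ| ≥ t) ≤ Var(X)/t² = 65/529 = 0.1229.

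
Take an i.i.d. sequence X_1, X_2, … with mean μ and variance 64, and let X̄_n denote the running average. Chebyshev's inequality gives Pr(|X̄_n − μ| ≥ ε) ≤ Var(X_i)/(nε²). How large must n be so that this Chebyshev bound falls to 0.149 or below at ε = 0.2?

10739

Require 64/(n·0.2²) ≤ 0.149, i.e. n ≥ 64/(0.149·0.2²) = 10738.255.
The smallest integer n is 10739.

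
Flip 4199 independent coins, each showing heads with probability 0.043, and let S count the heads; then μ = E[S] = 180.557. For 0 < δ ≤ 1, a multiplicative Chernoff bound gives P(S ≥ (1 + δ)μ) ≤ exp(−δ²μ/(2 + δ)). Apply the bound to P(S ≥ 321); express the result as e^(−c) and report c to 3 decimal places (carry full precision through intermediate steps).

Write 321 = (1 + δ)μ, so δ = 321/180.557 − 1 = 0.7778319…
Then the exponent is δ²μ/(2 + δ) = (321 − μ)² / (μ·(2 + δ)) = 39.326011.

39.326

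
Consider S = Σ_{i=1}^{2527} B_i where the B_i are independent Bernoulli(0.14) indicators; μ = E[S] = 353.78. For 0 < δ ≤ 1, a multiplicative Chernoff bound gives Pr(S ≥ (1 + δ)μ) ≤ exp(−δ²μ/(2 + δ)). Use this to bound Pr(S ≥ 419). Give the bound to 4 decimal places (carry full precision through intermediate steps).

0.0041

Write 419 = (1 + δ)μ, so δ = 419/353.78 − 1 = 0.1843519…
Then the exponent is δ²μ/(2 + δ) = (419 − μ)² / (μ·(2 + δ)) = 5.504346.
Bound = exp(−5.504346) = 0.00407.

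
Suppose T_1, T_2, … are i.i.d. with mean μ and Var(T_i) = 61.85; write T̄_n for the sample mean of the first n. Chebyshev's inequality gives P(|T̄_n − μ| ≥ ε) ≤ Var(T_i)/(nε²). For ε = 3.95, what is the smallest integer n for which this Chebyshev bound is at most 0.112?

Require 61.85/(n·3.95²) ≤ 0.112, i.e. n ≥ 61.85/(0.112·3.95²) = 35.394.
The smallest integer n is 36.

36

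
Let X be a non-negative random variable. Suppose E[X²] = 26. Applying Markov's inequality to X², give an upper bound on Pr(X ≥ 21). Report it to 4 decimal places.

0.0590

Since X ≥ 0, the event {X ≥ 21} is the same as {X² ≥ 441}.
Markov's inequality applied to X² gives Pr(X² ≥ 441) ≤ E[X²]/441 = 26/441 = 0.0590.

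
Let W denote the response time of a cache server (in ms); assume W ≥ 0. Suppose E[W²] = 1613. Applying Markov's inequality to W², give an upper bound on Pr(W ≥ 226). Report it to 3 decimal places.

Since W ≥ 0, the event {W ≥ 226} is the same as {W² ≥ 51076}.
Markov's inequality applied to W² gives Pr(W² ≥ 51076) ≤ E[W²]/51076 = 1613/51076 = 0.0316.

0.032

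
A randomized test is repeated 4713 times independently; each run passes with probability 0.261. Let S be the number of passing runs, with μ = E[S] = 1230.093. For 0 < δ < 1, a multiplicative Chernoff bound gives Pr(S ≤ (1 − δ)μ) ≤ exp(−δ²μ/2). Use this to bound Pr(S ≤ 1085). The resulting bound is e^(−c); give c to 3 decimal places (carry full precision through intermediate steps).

8.557

Write 1085 = (1 − δ)μ, so δ = 1 − 1085/1230.093 = 0.1179529…
Then the exponent is δ²μ/2 = (μ − 1085)²/(2μ) = 8.557068.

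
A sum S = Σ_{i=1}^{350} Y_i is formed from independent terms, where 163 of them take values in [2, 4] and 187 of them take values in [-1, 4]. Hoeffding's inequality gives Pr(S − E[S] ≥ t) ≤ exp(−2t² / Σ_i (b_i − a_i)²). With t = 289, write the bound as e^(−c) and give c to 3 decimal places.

31.358

Σ(b_i − a_i)² = 163·2² + 187·5² = 5327.
c = 2t² / 5327 = 2·289² / 5327 = 31.3576.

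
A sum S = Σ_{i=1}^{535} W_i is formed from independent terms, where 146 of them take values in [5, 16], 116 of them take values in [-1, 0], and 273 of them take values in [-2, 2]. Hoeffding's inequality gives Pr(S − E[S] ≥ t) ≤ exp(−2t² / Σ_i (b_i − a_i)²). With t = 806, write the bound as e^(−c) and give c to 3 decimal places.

Σ(b_i − a_i)² = 146·11² + 116·1² + 273·4² = 22150.
c = 2t² / 22150 = 2·806² / 22150 = 58.6579.

58.658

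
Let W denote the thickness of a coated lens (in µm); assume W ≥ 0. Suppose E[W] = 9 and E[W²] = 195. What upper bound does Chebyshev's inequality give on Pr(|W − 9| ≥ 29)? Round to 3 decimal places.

0.136

Var(W) = E[W²] − (E[W])² = 195 − 81 = 114.
Chebyshev's inequality: Pr(|W − μ| ≥ t) ≤ Var(W)/t² = 114/841 = 0.1356.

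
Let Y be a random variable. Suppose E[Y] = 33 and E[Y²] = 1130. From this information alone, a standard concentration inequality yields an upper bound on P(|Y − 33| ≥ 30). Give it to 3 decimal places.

0.046

The first two moments determine the variance, so Chebyshev's inequality is the sharpest standard bound available.
Var(Y) = E[Y²] − (E[Y])² = 1130 − 1089 = 41.
Chebyshev's inequality: P(|Y − μ| ≥ t) ≤ Var(Y)/t² = 41/900 = 0.0456.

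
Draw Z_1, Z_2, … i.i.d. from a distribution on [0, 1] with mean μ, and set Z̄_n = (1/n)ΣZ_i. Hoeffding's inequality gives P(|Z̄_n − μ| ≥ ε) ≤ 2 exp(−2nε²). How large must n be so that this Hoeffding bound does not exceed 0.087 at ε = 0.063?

395

Require 2·exp(−2nε²) ≤ 0.087, i.e. 2nε² ≥ ln(2/0.087) = 3.134994.
So n ≥ 3.134994 / (2·0.063²) = 394.935.
The smallest integer n is 395.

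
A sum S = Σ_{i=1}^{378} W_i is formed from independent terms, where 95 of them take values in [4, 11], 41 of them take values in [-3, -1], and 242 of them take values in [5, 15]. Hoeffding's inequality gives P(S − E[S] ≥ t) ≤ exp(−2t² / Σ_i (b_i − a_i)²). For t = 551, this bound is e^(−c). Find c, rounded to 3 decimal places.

Σ(b_i − a_i)² = 95·7² + 41·2² + 242·10² = 29019.
c = 2t² / 29019 = 2·551² / 29019 = 20.9243.

20.924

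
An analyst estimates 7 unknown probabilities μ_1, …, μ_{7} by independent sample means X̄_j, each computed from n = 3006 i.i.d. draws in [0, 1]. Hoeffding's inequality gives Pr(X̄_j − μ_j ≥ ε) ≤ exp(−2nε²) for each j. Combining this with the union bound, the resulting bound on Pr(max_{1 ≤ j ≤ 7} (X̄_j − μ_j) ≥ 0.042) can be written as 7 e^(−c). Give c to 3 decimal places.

10.605

Union bound over the 7 events: Pr(max_{1 ≤ j ≤ 7} (X̄_j − μ_j) ≥ 0.042) ≤ 7·exp(−2nε²) = 7 exp(−2·3006·0.042²).
So c = 2·3006·0.042² = 10.6052.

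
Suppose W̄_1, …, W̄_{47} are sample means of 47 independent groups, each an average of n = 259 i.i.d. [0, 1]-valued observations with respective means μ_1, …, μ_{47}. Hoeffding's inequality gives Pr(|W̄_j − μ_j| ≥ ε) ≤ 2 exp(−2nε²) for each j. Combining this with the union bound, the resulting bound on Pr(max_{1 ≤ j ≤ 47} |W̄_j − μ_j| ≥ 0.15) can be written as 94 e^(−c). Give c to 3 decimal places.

Union bound over the 47 events: Pr(max_{1 ≤ j ≤ 47} |W̄_j − μ_j| ≥ 0.15) ≤ 47·2·exp(−2nε²) = 94 exp(−2·259·0.15²).
So c = 2·259·0.15² = 11.6550.

11.655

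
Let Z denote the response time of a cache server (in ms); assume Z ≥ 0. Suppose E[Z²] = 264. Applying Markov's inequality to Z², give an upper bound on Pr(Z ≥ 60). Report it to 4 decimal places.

0.0733

Since Z ≥ 0, the event {Z ≥ 60} is the same as {Z² ≥ 3600}.
Markov's inequality applied to Z² gives Pr(Z² ≥ 3600) ≤ E[Z²]/3600 = 264/3600 = 0.0733.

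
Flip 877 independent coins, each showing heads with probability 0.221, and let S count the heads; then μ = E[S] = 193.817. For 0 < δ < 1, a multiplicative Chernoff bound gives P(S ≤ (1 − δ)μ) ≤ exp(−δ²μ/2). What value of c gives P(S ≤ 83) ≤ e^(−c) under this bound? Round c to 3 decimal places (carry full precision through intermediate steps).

31.680

Write 83 = (1 − δ)μ, so δ = 1 − 83/193.817 = 0.571761…
Then the exponent is δ²μ/2 = (μ − 83)²/(2μ) = 31.680419.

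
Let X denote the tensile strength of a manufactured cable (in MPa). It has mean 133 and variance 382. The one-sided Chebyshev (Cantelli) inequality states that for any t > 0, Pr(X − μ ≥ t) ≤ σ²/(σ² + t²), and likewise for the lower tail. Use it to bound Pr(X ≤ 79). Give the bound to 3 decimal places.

0.116

Here σ² = 382 and t = 54, so σ² + t² = 3298.
Cantelli's bound: 382/3298 = 0.1158.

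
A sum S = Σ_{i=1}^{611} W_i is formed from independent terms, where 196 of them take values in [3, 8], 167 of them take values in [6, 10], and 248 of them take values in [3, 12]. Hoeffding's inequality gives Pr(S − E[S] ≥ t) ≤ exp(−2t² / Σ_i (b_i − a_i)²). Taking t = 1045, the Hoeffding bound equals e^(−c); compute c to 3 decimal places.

78.961

Σ(b_i − a_i)² = 196·5² + 167·4² + 248·9² = 27660.
c = 2t² / 27660 = 2·1045² / 27660 = 78.9606.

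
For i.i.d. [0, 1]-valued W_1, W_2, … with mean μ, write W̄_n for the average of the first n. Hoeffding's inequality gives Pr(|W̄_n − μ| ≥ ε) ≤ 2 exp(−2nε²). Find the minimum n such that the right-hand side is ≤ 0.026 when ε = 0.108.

187

Require 2·exp(−2nε²) ≤ 0.026, i.e. 2nε² ≥ ln(2/0.026) = 4.342806.
So n ≥ 4.342806 / (2·0.108²) = 186.163.
The smallest integer n is 187.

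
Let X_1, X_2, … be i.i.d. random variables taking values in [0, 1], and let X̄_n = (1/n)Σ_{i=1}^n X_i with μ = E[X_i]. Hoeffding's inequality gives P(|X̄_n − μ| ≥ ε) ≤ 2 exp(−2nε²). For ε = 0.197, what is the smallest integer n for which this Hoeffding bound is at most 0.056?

47

Require 2·exp(−2nε²) ≤ 0.056, i.e. 2nε² ≥ ln(2/0.056) = 3.575551.
So n ≥ 3.575551 / (2·0.197²) = 46.066.
The smallest integer n is 47.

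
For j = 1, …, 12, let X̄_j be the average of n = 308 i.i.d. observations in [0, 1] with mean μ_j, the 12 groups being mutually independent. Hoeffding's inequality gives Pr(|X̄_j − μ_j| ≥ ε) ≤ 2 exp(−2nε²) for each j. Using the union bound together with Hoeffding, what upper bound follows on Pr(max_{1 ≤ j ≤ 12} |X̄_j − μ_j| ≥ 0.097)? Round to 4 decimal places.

Per-experiment Hoeffding bound: 2·exp(−2·308·0.097²) = 2·exp(−5.79594) = 0.0060797.
Union bound over 12 events: 12·0.0060797 = 0.07296.

0.0730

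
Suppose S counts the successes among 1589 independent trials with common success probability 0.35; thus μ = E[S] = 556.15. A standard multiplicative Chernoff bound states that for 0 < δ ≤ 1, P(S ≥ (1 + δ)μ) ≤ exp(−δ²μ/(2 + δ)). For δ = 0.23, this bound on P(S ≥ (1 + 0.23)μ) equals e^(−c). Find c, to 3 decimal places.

13.193

c = δ²μ/(2 + δ) = 0.23²·556.15/(2 + 0.23) = 13.1930.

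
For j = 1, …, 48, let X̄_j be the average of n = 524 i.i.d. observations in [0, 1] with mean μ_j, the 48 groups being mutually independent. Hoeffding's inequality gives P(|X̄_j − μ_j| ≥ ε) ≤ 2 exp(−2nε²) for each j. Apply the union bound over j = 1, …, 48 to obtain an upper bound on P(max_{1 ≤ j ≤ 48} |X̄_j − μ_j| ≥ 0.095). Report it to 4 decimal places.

Per-experiment Hoeffding bound: 2·exp(−2·524·0.095²) = 2·exp(−9.45820) = 0.00015609.
Union bound over 48 events: 48·0.00015609 = 0.00749.

0.0075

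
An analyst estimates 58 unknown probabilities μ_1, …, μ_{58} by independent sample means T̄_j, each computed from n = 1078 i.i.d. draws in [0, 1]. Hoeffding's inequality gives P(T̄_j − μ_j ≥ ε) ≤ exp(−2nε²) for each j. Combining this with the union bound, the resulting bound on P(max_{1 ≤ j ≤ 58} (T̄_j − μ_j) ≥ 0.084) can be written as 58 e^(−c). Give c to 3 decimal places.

15.213

Union bound over the 58 events: P(max_{1 ≤ j ≤ 58} (T̄_j − μ_j) ≥ 0.084) ≤ 58·exp(−2nε²) = 58 exp(−2·1078·0.084²).
So c = 2·1078·0.084² = 15.2127.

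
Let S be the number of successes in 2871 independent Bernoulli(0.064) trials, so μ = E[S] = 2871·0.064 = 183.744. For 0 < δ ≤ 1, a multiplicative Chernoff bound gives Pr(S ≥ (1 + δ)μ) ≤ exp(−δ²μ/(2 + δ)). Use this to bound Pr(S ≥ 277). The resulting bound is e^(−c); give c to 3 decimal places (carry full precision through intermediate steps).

18.875

Write 277 = (1 + δ)μ, so δ = 277/183.744 − 1 = 0.5075322…
Then the exponent is δ²μ/(2 + δ) = (277 − μ)² / (μ·(2 + δ)) = 18.875301.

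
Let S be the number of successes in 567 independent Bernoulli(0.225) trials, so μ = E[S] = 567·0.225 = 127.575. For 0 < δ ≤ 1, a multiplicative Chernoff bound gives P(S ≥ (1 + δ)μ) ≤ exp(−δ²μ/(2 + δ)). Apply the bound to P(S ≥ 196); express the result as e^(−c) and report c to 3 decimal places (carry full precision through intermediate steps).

Write 196 = (1 + δ)μ, so δ = 196/127.575 − 1 = 0.5363512…
Then the exponent is δ²μ/(2 + δ) = (196 − μ)² / (μ·(2 + δ)) = 14.469538.

14.470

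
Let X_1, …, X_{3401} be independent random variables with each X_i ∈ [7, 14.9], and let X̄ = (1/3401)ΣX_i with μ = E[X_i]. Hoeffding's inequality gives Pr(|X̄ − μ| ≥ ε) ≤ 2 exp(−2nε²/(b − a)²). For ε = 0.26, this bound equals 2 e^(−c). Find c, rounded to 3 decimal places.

c = 2nε²/(b − a)² = 2·3401·0.26² / 7.9² = 7.3677.

7.368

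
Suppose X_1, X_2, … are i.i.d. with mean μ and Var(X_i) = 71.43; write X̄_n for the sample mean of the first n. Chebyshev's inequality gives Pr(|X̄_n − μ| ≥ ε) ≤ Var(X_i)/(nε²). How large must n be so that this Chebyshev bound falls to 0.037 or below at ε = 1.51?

847

Require 71.43/(n·1.51²) ≤ 0.037, i.e. n ≥ 71.43/(0.037·1.51²) = 846.691.
The smallest integer n is 847.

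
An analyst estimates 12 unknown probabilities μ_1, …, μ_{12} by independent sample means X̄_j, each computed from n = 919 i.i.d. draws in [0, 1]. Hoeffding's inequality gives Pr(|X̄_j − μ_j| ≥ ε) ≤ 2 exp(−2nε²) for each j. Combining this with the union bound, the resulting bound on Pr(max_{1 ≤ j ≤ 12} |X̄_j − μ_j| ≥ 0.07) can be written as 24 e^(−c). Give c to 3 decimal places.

9.006

Union bound over the 12 events: Pr(max_{1 ≤ j ≤ 12} |X̄_j − μ_j| ≥ 0.07) ≤ 12·2·exp(−2nε²) = 24 exp(−2·919·0.07²).
So c = 2·919·0.07² = 9.0062.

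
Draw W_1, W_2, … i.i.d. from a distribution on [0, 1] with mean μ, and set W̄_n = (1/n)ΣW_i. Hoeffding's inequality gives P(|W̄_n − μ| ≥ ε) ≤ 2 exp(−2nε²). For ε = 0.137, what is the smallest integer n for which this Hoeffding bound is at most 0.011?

139

Require 2·exp(−2nε²) ≤ 0.011, i.e. 2nε² ≥ ln(2/0.011) = 5.203007.
So n ≥ 5.203007 / (2·0.137²) = 138.606.
The smallest integer n is 139.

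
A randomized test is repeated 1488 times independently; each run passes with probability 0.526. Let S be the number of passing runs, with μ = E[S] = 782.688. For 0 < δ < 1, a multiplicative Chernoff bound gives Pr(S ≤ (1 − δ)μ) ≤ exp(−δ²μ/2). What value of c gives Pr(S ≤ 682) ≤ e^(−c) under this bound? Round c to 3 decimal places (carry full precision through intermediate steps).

6.476

Write 682 = (1 − δ)μ, so δ = 1 − 682/782.688 = 0.1286439…
Then the exponent is δ²μ/2 = (μ − 682)²/(2μ) = 6.476446.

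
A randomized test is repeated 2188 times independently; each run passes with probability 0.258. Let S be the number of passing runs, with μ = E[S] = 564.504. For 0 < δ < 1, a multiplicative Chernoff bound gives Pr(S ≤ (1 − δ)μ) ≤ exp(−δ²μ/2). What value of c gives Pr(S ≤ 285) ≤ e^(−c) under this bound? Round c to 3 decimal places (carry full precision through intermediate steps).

Write 285 = (1 − δ)μ, so δ = 1 − 285/564.504 = 0.495132…
Then the exponent is δ²μ/2 = (μ − 285)²/(2μ) = 69.195689.

69.196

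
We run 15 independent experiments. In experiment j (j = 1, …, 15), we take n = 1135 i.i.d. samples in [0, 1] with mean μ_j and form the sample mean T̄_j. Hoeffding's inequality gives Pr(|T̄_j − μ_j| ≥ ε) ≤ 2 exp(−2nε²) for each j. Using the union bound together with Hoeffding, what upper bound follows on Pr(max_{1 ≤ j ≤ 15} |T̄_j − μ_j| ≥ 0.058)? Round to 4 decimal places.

Per-experiment Hoeffding bound: 2·exp(−2·1135·0.058²) = 2·exp(−7.63628) = 0.00096524.
Union bound over 15 events: 15·0.00096524 = 0.01448.

0.0145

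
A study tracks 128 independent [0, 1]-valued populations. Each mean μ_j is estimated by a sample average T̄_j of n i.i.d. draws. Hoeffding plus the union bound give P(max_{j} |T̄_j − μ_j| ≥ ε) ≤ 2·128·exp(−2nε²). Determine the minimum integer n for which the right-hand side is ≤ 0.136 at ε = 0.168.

Need 2·128·exp(−2nε²) ≤ 0.136, i.e. exp(−2nε²) ≤ 0.136/256.
So 2nε² ≥ ln(256/0.136) = 7.540278.
Hence n ≥ 7.540278/(2·0.168²) = 133.579.
The smallest integer n is 134.

134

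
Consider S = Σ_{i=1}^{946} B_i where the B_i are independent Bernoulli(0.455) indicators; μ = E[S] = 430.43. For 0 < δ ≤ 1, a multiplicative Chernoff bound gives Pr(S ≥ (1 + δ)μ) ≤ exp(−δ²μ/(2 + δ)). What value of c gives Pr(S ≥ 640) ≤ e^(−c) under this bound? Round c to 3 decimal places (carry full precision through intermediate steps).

41.030

Write 640 = (1 + δ)μ, so δ = 640/430.43 − 1 = 0.4868852…
Then the exponent is δ²μ/(2 + δ) = (640 − μ)² / (μ·(2 + δ)) = 41.029852.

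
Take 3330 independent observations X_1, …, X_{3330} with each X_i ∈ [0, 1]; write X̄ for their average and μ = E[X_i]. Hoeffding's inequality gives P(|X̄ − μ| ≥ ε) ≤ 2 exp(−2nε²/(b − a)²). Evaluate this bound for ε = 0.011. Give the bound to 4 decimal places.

Exponent: 2nε²/(b − a)² = 2·3330·0.011² / 1² = 0.80586.
Bound = 2·exp(−0.80586) = 0.89341.

0.8934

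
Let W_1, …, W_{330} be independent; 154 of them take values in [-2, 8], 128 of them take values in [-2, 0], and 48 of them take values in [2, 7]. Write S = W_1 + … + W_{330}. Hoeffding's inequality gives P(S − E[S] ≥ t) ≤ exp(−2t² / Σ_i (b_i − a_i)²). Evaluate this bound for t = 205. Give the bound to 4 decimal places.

Σ(b_i − a_i)² = 154·10² + 128·2² + 48·5² = 17112.
Exponent = 2·205² / 17112 = 4.91176.
Bound = exp(−4.91176) = 0.00736.

0.0074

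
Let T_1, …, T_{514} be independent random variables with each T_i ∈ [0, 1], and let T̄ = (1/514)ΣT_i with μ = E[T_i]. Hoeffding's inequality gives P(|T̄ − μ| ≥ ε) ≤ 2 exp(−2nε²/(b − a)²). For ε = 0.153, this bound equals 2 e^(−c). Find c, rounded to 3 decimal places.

c = 2nε²/(b − a)² = 2·514·0.153² / 1² = 24.0645.

24.064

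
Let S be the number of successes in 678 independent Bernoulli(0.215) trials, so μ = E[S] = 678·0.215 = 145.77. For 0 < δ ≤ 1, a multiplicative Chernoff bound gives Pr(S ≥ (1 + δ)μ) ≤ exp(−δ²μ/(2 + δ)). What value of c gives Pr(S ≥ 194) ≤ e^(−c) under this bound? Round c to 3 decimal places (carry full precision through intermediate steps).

Write 194 = (1 + δ)μ, so δ = 194/145.77 − 1 = 0.3308637…
Then the exponent is δ²μ/(2 + δ) = (194 − μ)² / (μ·(2 + δ)) = 6.846199.

6.846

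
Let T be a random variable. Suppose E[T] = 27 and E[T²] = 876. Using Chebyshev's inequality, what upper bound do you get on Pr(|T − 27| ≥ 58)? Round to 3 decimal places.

Var(T) = E[T²] − (E[T])² = 876 − 729 = 147.
Chebyshev's inequality: Pr(|T − μ| ≥ t) ≤ Var(T)/t² = 147/3364 = 0.0437.

0.044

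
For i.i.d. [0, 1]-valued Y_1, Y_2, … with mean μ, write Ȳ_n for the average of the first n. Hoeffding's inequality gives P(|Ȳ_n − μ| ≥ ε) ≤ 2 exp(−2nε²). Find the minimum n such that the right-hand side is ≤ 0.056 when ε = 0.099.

183

Require 2·exp(−2nε²) ≤ 0.056, i.e. 2nε² ≥ ln(2/0.056) = 3.575551.
So n ≥ 3.575551 / (2·0.099²) = 182.407.
The smallest integer n is 183.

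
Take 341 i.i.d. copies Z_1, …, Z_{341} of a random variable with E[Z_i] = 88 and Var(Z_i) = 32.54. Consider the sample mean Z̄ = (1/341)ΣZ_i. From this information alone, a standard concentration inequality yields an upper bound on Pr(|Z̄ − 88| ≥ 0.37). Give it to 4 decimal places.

With mean and variance of each term known, Chebyshev's inequality bounds the deviation of the sum (or sample mean).
Var(Z̄) = Var(Z_i)/n = 32.54/341 = 0.095425.
Chebyshev: Pr(|Z̄ − 88| ≥ 0.37) ≤ Var(Z̄)/(0.37)² = 32.54/(341·0.37²) = 0.6970.

0.6970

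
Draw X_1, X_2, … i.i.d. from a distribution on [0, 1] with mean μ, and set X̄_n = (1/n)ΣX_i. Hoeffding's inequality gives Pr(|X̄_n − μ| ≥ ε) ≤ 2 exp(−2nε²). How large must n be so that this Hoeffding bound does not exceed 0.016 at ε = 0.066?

Require 2·exp(−2nε²) ≤ 0.016, i.e. 2nε² ≥ ln(2/0.016) = 4.828314.
So n ≥ 4.828314 / (2·0.066²) = 554.214.
The smallest integer n is 555.

555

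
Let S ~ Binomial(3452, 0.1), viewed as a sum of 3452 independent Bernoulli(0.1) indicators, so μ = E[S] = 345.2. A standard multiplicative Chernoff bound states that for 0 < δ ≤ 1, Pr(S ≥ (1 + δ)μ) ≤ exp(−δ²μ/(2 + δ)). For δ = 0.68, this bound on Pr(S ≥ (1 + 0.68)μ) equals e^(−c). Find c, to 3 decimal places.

59.560

c = δ²μ/(2 + δ) = 0.68²·345.2/(2 + 0.68) = 59.5599.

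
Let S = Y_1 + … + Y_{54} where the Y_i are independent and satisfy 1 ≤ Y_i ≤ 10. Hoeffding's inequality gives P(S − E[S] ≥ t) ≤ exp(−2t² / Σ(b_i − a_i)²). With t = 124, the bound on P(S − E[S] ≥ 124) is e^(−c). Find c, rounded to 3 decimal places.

7.031

Σ(b_i − a_i)² = 54·(9)² = 4374.
c = 2t²/4374 = 2·124²/4374 = 7.0306.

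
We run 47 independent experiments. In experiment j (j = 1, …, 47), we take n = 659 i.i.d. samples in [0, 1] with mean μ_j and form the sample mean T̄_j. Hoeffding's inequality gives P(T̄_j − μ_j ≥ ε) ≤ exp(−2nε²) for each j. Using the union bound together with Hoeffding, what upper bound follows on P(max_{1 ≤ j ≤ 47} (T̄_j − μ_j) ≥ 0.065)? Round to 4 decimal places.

Per-experiment Hoeffding bound: exp(−2·659·0.065²) = exp(−5.56855) = 0.003816.
Union bound over 47 events: 47·0.003816 = 0.17935.

0.1794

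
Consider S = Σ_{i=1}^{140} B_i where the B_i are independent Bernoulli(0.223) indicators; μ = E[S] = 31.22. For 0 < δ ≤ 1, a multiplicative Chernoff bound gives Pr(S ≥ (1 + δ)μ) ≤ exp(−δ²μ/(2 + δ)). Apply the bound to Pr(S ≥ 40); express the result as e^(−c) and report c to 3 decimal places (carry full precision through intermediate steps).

Write 40 = (1 + δ)μ, so δ = 40/31.22 − 1 = 0.28123…
Then the exponent is δ²μ/(2 + δ) = (40 − μ)² / (μ·(2 + δ)) = 1.082398.

1.082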